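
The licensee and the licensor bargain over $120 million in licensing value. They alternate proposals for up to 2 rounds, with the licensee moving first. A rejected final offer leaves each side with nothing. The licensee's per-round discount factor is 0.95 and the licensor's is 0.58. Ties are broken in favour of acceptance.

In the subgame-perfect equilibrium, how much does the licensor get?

Round 2 (the licensor proposes): the licensee will accept anything ≥ 0, so the licensor offers 0 and keeps 120.
Round 1 (the licensee proposes): the licensor can get 120 next round, worth 0.58 × 120 = 69.6 now, so the licensee offers 69.6, keeping 50.4.

69.6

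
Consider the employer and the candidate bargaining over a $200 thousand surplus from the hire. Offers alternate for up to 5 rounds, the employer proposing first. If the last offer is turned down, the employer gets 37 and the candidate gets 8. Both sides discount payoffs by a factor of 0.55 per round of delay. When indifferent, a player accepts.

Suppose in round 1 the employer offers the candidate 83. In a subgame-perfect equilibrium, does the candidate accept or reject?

Round 5 (the employer proposes): the candidate gets 8 if talks fail, so the employer offers 8 and keeps 192.
Round 4 (the candidate proposes): the employer can get 192 next round, worth 0.55 × 192 = 105.6 now; the candidate offers that and keeps 94.4.
Round 3 (the employer proposes): the candidate can get 94.4 next round, worth 0.55 × 94.4 = 51.92 now, so the employer offers 51.92, keeping 148.08.
Round 2 (the candidate proposes): the employer can get 148.08 next round, worth 0.55 × 148.08 = 81.444 now; the candidate offers that and keeps 118.556.
So by rejecting in round 1, the candidate gets 118.556 next round, worth 0.55 × 118.556 = 65.2058 now.
Offer 83 ≥ 65.2058, so the candidate accepts.

Accept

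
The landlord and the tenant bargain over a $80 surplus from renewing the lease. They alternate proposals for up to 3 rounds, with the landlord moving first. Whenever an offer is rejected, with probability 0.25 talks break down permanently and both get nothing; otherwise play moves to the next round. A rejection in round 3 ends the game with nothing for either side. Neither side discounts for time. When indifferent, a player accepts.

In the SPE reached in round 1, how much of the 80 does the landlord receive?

Round 3 (the landlord proposes): the tenant will accept anything ≥ 0, so the landlord offers 0 and keeps 80.
Round 2 (the tenant proposes): rejecting gives the landlord an expected 0.75 × 80 = 60. The tenant offers 60 and keeps 80 − 60 = 20.
Round 1 (the landlord proposes): rejecting gives the tenant an expected 0.75 × 20 = 15; the landlord offers that and keeps 65.

65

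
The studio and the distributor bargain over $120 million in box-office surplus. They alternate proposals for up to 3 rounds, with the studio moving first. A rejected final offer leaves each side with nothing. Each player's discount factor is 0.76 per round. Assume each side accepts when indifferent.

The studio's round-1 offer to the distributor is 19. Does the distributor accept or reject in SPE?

Round 3 (the studio proposes): the distributor will accept anything ≥ 0, so the studio offers 0 and keeps 120.
Round 2 (the distributor proposes): the studio can get 120 next round, worth 0.76 × 120 = 91.2 now; the distributor offers that and keeps 28.8.
So by rejecting in round 1, the distributor gets 28.8 next round, worth 0.76 × 28.8 = 21.888 now.
Offer 19 < 21.888, so the distributor rejects.

Reject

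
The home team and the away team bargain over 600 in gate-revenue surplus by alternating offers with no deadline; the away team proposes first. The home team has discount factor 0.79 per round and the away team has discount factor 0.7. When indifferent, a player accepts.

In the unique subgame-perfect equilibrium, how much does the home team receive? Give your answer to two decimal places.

318.12

When the away team proposes, the home team accepts any offer worth at least 0.79 times what the home team would get by proposing next round; and vice versa.
This gives x = 600 − 0.79y and y = 600 − 0.7x, where x and y are each side's share when it proposes.
Hence (1 − 0.79·0.7)x = 600(1 − 0.79), i.e. 0.447·x = 126.
x ≈ 281.8792; the home team's share is 600 − x ≈ 318.1208.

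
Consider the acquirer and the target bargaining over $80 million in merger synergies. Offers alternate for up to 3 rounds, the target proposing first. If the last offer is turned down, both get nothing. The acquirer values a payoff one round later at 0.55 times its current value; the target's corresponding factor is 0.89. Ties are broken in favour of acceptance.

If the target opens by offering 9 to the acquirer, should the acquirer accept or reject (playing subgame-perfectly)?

Accept

Round 3 (the target proposes): the acquirer will accept anything ≥ 0, so the target offers 0 and keeps 80.
Round 2 (the acquirer proposes): the target can get 80 next round, worth 0.89 × 80 = 71.2 now; the acquirer offers that and keeps 8.8.
So by rejecting in round 1, the acquirer gets 8.8 next round, worth 0.55 × 8.8 = 4.84 now.
Offer 9 ≥ 4.84, so the acquirer accepts.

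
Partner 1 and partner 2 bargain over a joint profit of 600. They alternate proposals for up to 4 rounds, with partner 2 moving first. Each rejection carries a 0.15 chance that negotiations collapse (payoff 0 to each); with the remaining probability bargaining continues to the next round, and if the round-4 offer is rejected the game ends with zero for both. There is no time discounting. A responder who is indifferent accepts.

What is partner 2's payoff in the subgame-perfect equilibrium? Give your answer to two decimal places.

By backward induction:
Round 4 (partner 1 proposes): rejection yields 0 for partner 2; partner 1 offers 0 and keeps 600.
Round 3 (partner 2 proposes): rejecting gives partner 1 an expected 0.85 × 600 = 510; partner 2 offers that and keeps 90.
Round 2 (partner 1 proposes): rejecting gives partner 2 an expected 0.85 × 90 = 76.5. Partner 1 offers 76.5 and keeps 600 − 76.5 = 523.5.
Round 1 (partner 2 proposes): rejecting gives partner 1 an expected 0.85 × 523.5 = 444.975. Partner 2 offers 444.975 and keeps 600 − 444.975 = 155.025.

155.03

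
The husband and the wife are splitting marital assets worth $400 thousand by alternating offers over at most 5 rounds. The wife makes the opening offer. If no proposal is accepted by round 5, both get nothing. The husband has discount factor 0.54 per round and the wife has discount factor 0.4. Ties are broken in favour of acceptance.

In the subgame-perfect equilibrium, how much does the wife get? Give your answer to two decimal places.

Round 5 (the wife proposes): rejection yields 0 for the husband; the wife offers 0 and keeps 400.
Round 4 (the husband proposes): the wife can get 400 next round, worth 0.4 × 400 = 160 now. The husband offers 160 and keeps 400 − 160 = 240.
Round 3 (the wife proposes): the husband can get 240 next round, worth 0.54 × 240 = 129.6 now. The wife offers 129.6 and keeps 400 − 129.6 = 270.4.
Round 2 (the husband proposes): the wife can get 270.4 next round, worth 0.4 × 270.4 = 108.16 now; the husband offers that and keeps 291.84.
Round 1 (the wife proposes): the husband can get 291.84 next round, worth 0.54 × 291.84 = 157.5936 now. The wife offers 157.5936 and keeps 400 − 157.5936 = 242.4064.

242.41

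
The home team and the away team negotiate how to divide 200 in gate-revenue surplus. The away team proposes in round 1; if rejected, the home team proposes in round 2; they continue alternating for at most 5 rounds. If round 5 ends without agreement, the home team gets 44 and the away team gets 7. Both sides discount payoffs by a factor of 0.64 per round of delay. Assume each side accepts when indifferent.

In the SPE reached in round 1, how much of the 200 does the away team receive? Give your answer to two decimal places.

127.66

Round 5 (the away team proposes): the home team gets 44 if talks fail, so the away team offers 44 and keeps 156.
Round 4 (the home team proposes): the away team can get 156 next round, worth 0.64 × 156 = 99.84 now. The home team offers 99.84 and keeps 200 − 99.84 = 100.16.
Round 3 (the away team proposes): the home team can get 100.16 next round, worth 0.64 × 100.16 = 64.1024 now. The away team offers 64.1024 and keeps 200 − 64.1024 = 135.8976.
Round 2 (the home team proposes): the away team can get 135.8976 next round, worth 0.64 × 135.8976 = 86.974464 now; the home team offers that and keeps 113.025536.
Round 1 (the away team proposes): the home team can get 113.025536 next round, worth 0.64 × 113.025536 = 72.33634304 now. The away team offers 72.33634304 and keeps 200 − 72.33634304 = 127.66365696.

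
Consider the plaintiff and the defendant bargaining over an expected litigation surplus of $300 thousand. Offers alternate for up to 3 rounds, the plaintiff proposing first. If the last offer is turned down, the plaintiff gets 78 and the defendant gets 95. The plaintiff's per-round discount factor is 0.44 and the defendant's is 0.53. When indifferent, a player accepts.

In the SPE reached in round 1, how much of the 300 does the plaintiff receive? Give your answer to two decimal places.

Round 3 (the plaintiff proposes): the defendant gets 95 if talks fail, so the plaintiff offers 95 and keeps 205.
Round 2 (the defendant proposes): the plaintiff can get 205 next round, worth 0.44 × 205 = 90.2 now. The defendant offers 90.2 and keeps 300 − 90.2 = 209.8.
Round 1 (the plaintiff proposes): the defendant can get 209.8 next round, worth 0.53 × 209.8 = 111.194 now, so the plaintiff offers 111.194, keeping 188.806.

188.81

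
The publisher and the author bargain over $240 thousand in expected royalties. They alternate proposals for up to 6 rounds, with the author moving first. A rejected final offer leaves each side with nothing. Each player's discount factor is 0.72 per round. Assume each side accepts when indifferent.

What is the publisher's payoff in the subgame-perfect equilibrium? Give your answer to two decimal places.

119.90

Round 6 (the publisher proposes): rejection yields 0 for the author; the publisher offers 0 and keeps 240.
Round 5 (the author proposes): the publisher can get 240 next round, worth 0.72 × 240 = 172.8 now, so the author offers 172.8, keeping 67.2.
Round 4 (the publisher proposes): the author can get 67.2 next round, worth 0.72 × 67.2 = 48.384 now; the publisher offers that and keeps 191.616.
Round 3 (the author proposes): the publisher can get 191.616 next round, worth 0.72 × 191.616 = 137.96352 now, so the author offers 137.96352, keeping 102.03648.
Round 2 (the publisher proposes): the author can get 102.03648 next round, worth 0.72 × 102.03648 = 73.4662656 now. The publisher offers 73.4662656 and keeps 240 − 73.4662656 = 166.5337344.
Round 1 (the author proposes): the publisher can get 166.5337344 next round, worth 0.72 × 166.5337344 = 119.904288768 now. The author offers 119.904288768 and keeps 240 − 119.904288768 = 120.095711232.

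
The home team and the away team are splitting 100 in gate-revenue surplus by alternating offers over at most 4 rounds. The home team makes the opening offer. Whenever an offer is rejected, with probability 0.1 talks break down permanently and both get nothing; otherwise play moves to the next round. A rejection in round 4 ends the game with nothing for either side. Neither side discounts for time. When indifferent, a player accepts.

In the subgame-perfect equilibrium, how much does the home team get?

18.1

Round 4 (the away team proposes): the home team will accept anything ≥ 0, so the away team offers 0 and keeps 100.
Round 3 (the home team proposes): rejecting gives the away team an expected 0.9 × 100 = 90. The home team offers 90 and keeps 100 − 90 = 10.
Round 2 (the away team proposes): rejecting gives the home team an expected 0.9 × 10 = 9. The away team offers 9 and keeps 100 − 9 = 91.
Round 1 (the home team proposes): rejecting gives the away team an expected 0.9 × 91 = 81.9, so the home team offers 81.9, keeping 18.1.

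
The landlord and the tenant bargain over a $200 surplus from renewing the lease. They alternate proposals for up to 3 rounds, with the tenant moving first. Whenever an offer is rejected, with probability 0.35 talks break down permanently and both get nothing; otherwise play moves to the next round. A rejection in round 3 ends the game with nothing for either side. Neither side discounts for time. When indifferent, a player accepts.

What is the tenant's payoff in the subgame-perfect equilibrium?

154.5

Round 3 (the tenant proposes): the landlord will accept anything ≥ 0, so the tenant offers 0 and keeps 200.
Round 2 (the landlord proposes): rejecting gives the tenant an expected 0.65 × 200 = 130, so the landlord offers 130, keeping 70.
Round 1 (the tenant proposes): rejecting gives the landlord an expected 0.65 × 70 = 45.5; the tenant offers that and keeps 154.5.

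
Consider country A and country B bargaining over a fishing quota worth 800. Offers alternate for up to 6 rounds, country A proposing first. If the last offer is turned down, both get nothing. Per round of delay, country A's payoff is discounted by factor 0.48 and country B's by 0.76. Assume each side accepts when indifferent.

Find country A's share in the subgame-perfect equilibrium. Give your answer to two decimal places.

Round 6 (country B proposes): country A will accept anything ≥ 0, so country B offers 0 and keeps 800.
Round 5 (country A proposes): country B can get 800 next round, worth 0.76 × 800 = 608 now. Country A offers 608 and keeps 800 − 608 = 192.
Round 4 (country B proposes): country A can get 192 next round, worth 0.48 × 192 = 92.16 now. Country B offers 92.16 and keeps 800 − 92.16 = 707.84.
Round 3 (country A proposes): country B can get 707.84 next round, worth 0.76 × 707.84 = 537.9584 now, so country A offers 537.9584, keeping 262.0416.
Round 2 (country B proposes): country A can get 262.0416 next round, worth 0.48 × 262.0416 = 125.779968 now. Country B offers 125.779968 and keeps 800 − 125.779968 = 674.220032.
Round 1 (country A proposes): country B can get 674.220032 next round, worth 0.76 × 674.220032 = 512.40722432 now; country A offers that and keeps 287.59277568.

287.59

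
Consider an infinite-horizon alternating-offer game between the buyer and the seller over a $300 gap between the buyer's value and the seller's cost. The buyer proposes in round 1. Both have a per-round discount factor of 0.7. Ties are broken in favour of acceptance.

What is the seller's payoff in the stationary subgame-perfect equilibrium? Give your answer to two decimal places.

When the buyer proposes, the seller accepts any offer worth at least 0.7 times what the seller would get by proposing next round; and vice versa.
This gives x = 300 − 0.7y and y = 300 − 0.7x, where x and y are each side's share when it proposes.
Hence (1 − 0.7·0.7)x = 300(1 − 0.7), i.e. 0.51·x = 90.
x ≈ 176.4706; the seller's share is 300 − x ≈ 123.5294.

123.53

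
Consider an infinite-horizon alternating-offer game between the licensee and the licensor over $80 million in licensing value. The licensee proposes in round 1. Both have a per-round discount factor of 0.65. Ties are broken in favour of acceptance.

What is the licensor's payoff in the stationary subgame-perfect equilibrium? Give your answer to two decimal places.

31.52

When the licensee proposes, the licensor accepts any offer worth at least 0.65 times what the licensor would get by proposing next round; and vice versa.
This gives x = 80 − 0.65y and y = 80 − 0.65x, where x and y are each side's share when it proposes.
Hence (1 − 0.65·0.65)x = 80(1 − 0.65), i.e. 0.5775·x = 28.
x ≈ 48.4848; the licensor's share is 80 − x ≈ 31.5152.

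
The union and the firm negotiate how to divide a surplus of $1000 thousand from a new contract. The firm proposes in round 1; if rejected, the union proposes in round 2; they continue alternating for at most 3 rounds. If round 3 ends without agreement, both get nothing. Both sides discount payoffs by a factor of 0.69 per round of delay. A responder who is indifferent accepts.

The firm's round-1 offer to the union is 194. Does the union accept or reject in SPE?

Reject

Round 3 (the firm proposes): the union will accept anything ≥ 0, so the firm offers 0 and keeps 1000.
Round 2 (the union proposes): the firm can get 1000 next round, worth 0.69 × 1000 = 690 now, so the union offers 690, keeping 310.
So by rejecting in round 1, the union gets 310 next round, worth 0.69 × 310 = 213.9 now.
Offer 194 < 213.9, so the union rejects.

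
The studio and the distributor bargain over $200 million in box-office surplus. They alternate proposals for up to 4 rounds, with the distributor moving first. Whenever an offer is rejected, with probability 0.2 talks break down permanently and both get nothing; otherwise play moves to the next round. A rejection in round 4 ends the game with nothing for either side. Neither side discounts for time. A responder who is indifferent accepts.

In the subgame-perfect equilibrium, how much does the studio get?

134.4

By backward induction:
Round 4 (the studio proposes): rejection yields 0 for the distributor; the studio offers 0 and keeps 200.
Round 3 (the distributor proposes): rejecting gives the studio an expected 0.8 × 200 = 160; the distributor offers that and keeps 40.
Round 2 (the studio proposes): rejecting gives the distributor an expected 0.8 × 40 = 32, so the studio offers 32, keeping 168.
Round 1 (the distributor proposes): rejecting gives the studio an expected 0.8 × 168 = 134.4. The distributor offers 134.4 and keeps 200 − 134.4 = 65.6.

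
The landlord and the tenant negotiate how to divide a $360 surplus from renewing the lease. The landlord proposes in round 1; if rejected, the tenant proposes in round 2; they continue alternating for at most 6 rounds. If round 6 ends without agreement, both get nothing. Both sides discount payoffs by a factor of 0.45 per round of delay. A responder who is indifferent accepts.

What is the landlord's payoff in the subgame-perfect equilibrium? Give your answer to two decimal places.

Round 6 (the tenant proposes): rejection yields 0 for the landlord; the tenant offers 0 and keeps 360.
Round 5 (the landlord proposes): the tenant can get 360 next round, worth 0.45 × 360 = 162 now; the landlord offers that and keeps 198.
Round 4 (the tenant proposes): the landlord can get 198 next round, worth 0.45 × 198 = 89.1 now. The tenant offers 89.1 and keeps 360 − 89.1 = 270.9.
Round 3 (the landlord proposes): the tenant can get 270.9 next round, worth 0.45 × 270.9 = 121.905 now. The landlord offers 121.905 and keeps 360 − 121.905 = 238.095.
Round 2 (the tenant proposes): the landlord can get 238.095 next round, worth 0.45 × 238.095 = 107.14275 now. The tenant offers 107.14275 and keeps 360 − 107.14275 = 252.85725.
Round 1 (the landlord proposes): the tenant can get 252.85725 next round, worth 0.45 × 252.85725 = 113.7857625 now, so the landlord offers 113.7857625, keeping 246.2142375.

246.21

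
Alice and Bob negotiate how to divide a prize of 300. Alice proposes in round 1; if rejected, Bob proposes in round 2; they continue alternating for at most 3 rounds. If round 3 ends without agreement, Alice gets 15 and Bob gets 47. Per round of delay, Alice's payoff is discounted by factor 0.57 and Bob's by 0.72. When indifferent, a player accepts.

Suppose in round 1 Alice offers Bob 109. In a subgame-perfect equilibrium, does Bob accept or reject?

Round 3 (Alice proposes): Bob gets 47 if talks fail, so Alice offers 47 and keeps 253.
Round 2 (Bob proposes): Alice can get 253 next round, worth 0.57 × 253 = 144.21 now. Bob offers 144.21 and keeps 300 − 144.21 = 155.79.
So by rejecting in round 1, Bob gets 155.79 next round, worth 0.72 × 155.79 = 112.1688 now.
Offer 109 < 112.1688, so Bob rejects.

Reject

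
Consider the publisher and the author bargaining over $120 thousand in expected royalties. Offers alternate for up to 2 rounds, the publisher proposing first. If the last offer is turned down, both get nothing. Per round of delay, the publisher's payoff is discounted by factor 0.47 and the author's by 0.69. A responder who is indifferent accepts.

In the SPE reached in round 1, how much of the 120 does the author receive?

By backward induction:
Round 2 (the author proposes): the publisher will accept anything ≥ 0, so the author offers 0 and keeps 120.
Round 1 (the publisher proposes): the author can get 120 next round, worth 0.69 × 120 = 82.8 now; the publisher offers that and keeps 37.2.

82.8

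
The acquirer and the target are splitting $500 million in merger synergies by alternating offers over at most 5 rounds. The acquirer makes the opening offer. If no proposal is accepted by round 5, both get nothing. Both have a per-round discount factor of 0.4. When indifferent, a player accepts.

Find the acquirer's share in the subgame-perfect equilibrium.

360.8

Work backward from the last round.
Round 5 (the acquirer proposes): the target will accept anything ≥ 0, so the acquirer offers 0 and keeps 500.
Round 4 (the target proposes): the acquirer can get 500 next round, worth 0.4 × 500 = 200 now. The target offers 200 and keeps 500 − 200 = 300.
Round 3 (the acquirer proposes): the target can get 300 next round, worth 0.4 × 300 = 120 now, so the acquirer offers 120, keeping 380.
Round 2 (the target proposes): the acquirer can get 380 next round, worth 0.4 × 380 = 152 now; the target offers that and keeps 348.
Round 1 (the acquirer proposes): the target can get 348 next round, worth 0.4 × 348 = 139.2 now, so the acquirer offers 139.2, keeping 360.8.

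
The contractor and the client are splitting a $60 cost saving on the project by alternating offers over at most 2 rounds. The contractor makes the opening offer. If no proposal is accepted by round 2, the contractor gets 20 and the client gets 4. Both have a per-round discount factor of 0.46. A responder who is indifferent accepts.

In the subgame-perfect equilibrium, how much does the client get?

18.4

Round 2 (the client proposes): the contractor gets 20 if talks fail, so the client offers 20 and keeps 40.
Round 1 (the contractor proposes): the client can get 40 next round, worth 0.46 × 40 = 18.4 now. The contractor offers 18.4 and keeps 60 − 18.4 = 41.6.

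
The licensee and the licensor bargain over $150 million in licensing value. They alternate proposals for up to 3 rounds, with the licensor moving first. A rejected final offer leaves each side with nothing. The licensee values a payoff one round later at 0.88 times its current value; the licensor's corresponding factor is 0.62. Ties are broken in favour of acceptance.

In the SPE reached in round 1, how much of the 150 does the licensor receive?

99.84

Solve by backward induction from round 3.
Round 3 (the licensor proposes): the licensee will accept anything ≥ 0, so the licensor offers 0 and keeps 150.
Round 2 (the licensee proposes): the licensor can get 150 next round, worth 0.62 × 150 = 93 now; the licensee offers that and keeps 57.
Round 1 (the licensor proposes): the licensee can get 57 next round, worth 0.88 × 57 = 50.16 now, so the licensor offers 50.16, keeping 99.84.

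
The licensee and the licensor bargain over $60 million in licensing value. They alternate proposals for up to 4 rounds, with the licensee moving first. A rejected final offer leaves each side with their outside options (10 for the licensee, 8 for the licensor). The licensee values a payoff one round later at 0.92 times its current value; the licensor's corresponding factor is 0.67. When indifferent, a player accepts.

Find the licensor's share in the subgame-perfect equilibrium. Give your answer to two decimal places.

23.87

Round 4 (the licensor proposes): the licensee gets 10 if talks fail, so the licensor offers 10 and keeps 50.
Round 3 (the licensee proposes): the licensor can get 50 next round, worth 0.67 × 50 = 33.5 now; the licensee offers that and keeps 26.5.
Round 2 (the licensor proposes): the licensee can get 26.5 next round, worth 0.92 × 26.5 = 24.38 now, so the licensor offers 24.38, keeping 35.62.
Round 1 (the licensee proposes): the licensor can get 35.62 next round, worth 0.67 × 35.62 = 23.8654 now. The licensee offers 23.8654 and keeps 60 − 23.8654 = 36.1346.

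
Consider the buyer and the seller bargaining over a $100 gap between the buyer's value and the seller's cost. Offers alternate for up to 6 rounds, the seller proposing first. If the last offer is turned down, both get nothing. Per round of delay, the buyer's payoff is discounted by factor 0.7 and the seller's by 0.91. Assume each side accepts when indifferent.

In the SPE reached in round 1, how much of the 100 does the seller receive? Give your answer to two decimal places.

Round 6 (the buyer proposes): the seller will accept anything ≥ 0, so the buyer offers 0 and keeps 100.
Round 5 (the seller proposes): the buyer can get 100 next round, worth 0.7 × 100 = 70 now. The seller offers 70 and keeps 100 − 70 = 30.
Round 4 (the buyer proposes): the seller can get 30 next round, worth 0.91 × 30 = 27.3 now. The buyer offers 27.3 and keeps 100 − 27.3 = 72.7.
Round 3 (the seller proposes): the buyer can get 72.7 next round, worth 0.7 × 72.7 = 50.89 now; the seller offers that and keeps 49.11.
Round 2 (the buyer proposes): the seller can get 49.11 next round, worth 0.91 × 49.11 = 44.6901 now. The buyer offers 44.6901 and keeps 100 − 44.6901 = 55.3099.
Round 1 (the seller proposes): the buyer can get 55.3099 next round, worth 0.7 × 55.3099 = 38.71693 now. The seller offers 38.71693 and keeps 100 − 38.71693 = 61.28307.

61.28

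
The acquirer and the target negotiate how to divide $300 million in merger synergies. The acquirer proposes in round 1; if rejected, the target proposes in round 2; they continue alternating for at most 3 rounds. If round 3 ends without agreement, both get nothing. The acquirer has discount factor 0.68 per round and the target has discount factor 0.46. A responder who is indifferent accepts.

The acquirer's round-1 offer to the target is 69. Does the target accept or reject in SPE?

Accept

Round 3 (the acquirer proposes): rejection yields 0 for the target; the acquirer offers 0 and keeps 300.
Round 2 (the target proposes): the acquirer can get 300 next round, worth 0.68 × 300 = 204 now, so the target offers 204, keeping 96.
So by rejecting in round 1, the target gets 96 next round, worth 0.46 × 96 = 44.16 now.
Offer 69 ≥ 44.16, so the target accepts.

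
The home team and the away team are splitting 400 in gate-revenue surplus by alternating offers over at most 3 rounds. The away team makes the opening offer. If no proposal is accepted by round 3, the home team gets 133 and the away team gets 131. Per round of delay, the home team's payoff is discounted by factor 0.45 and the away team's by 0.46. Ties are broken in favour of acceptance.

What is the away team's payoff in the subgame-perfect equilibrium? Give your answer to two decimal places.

275.27

Solve by backward induction from round 3.
Round 3 (the away team proposes): the home team gets 133 if talks fail, so the away team offers 133 and keeps 267.
Round 2 (the home team proposes): the away team can get 267 next round, worth 0.46 × 267 = 122.82 now; the home team offers that and keeps 277.18.
Round 1 (the away team proposes): the home team can get 277.18 next round, worth 0.45 × 277.18 = 124.731 now. The away team offers 124.731 and keeps 400 − 124.731 = 275.269.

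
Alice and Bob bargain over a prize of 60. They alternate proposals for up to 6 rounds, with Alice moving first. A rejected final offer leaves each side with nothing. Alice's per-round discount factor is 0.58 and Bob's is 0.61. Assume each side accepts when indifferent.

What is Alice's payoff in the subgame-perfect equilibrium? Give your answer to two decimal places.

34.61

Round 6 (Bob proposes): Alice will accept anything ≥ 0, so Bob offers 0 and keeps 60.
Round 5 (Alice proposes): Bob can get 60 next round, worth 0.61 × 60 = 36.6 now, so Alice offers 36.6, keeping 23.4.
Round 4 (Bob proposes): Alice can get 23.4 next round, worth 0.58 × 23.4 = 13.572 now; Bob offers that and keeps 46.428.
Round 3 (Alice proposes): Bob can get 46.428 next round, worth 0.61 × 46.428 = 28.32108 now; Alice offers that and keeps 31.67892.
Round 2 (Bob proposes): Alice can get 31.67892 next round, worth 0.58 × 31.67892 = 18.3737736 now. Bob offers 18.3737736 and keeps 60 − 18.3737736 = 41.6262264.
Round 1 (Alice proposes): Bob can get 41.6262264 next round, worth 0.61 × 41.6262264 = 25.391998104 now, so Alice offers 25.391998104, keeping 34.608001896.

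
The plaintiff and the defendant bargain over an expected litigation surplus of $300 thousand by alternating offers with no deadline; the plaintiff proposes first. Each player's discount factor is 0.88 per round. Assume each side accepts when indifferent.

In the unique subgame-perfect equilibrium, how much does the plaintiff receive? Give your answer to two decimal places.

In a stationary SPE each proposer offers the other exactly their discounted continuation value.
If the plaintiff keeps x when proposing and the defendant keeps y when proposing, then x = 300 − 0.88y and y = 300 − 0.88x.
Solving: x = 300(1 − 0.88) / (1 − 0.88·0.88) = 36 / 0.2256 ≈ 159.5745.
The defendant gets 300 − 159.5745 ≈ 140.4255.

159.57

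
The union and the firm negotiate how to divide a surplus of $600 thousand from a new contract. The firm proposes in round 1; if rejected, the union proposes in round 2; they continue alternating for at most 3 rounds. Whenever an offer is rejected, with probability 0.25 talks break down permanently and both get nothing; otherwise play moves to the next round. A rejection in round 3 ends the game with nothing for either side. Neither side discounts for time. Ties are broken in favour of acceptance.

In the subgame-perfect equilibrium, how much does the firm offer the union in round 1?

Round 3 (the firm proposes): the union will accept anything ≥ 0, so the firm offers 0 and keeps 600.
Round 2 (the union proposes): rejecting gives the firm an expected 0.75 × 600 = 450; the union offers that and keeps 150.
Round 1 (the firm proposes): rejecting gives the union an expected 0.75 × 150 = 112.5. The firm offers 112.5 and keeps 600 − 112.5 = 487.5.

112.5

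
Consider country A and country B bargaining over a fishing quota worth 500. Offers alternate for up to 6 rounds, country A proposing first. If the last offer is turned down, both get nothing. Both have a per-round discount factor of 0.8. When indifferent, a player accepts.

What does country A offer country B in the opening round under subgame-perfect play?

Work backward from the last round.
Round 6 (country B proposes): rejection yields 0 for country A; country B offers 0 and keeps 500.
Round 5 (country A proposes): country B can get 500 next round, worth 0.8 × 500 = 400 now. Country A offers 400 and keeps 500 − 400 = 100.
Round 4 (country B proposes): country A can get 100 next round, worth 0.8 × 100 = 80 now, so country B offers 80, keeping 420.
Round 3 (country A proposes): country B can get 420 next round, worth 0.8 × 420 = 336 now; country A offers that and keeps 164.
Round 2 (country B proposes): country A can get 164 next round, worth 0.8 × 164 = 131.2 now; country B offers that and keeps 368.8.
Round 1 (country A proposes): country B can get 368.8 next round, worth 0.8 × 368.8 = 295.04 now, so country A offers 295.04, keeping 204.96.

295.04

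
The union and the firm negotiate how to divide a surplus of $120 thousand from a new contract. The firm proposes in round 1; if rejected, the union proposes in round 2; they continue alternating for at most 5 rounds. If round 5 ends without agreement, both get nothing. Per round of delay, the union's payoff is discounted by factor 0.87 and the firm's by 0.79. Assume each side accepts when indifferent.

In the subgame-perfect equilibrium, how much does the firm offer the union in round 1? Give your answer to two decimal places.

Round 5 (the firm proposes): the union will accept anything ≥ 0, so the firm offers 0 and keeps 120.
Round 4 (the union proposes): the firm can get 120 next round, worth 0.79 × 120 = 94.8 now, so the union offers 94.8, keeping 25.2.
Round 3 (the firm proposes): the union can get 25.2 next round, worth 0.87 × 25.2 = 21.924 now. The firm offers 21.924 and keeps 120 − 21.924 = 98.076.
Round 2 (the union proposes): the firm can get 98.076 next round, worth 0.79 × 98.076 = 77.48004 now. The union offers 77.48004 and keeps 120 − 77.48004 = 42.51996.
Round 1 (the firm proposes): the union can get 42.51996 next round, worth 0.87 × 42.51996 = 36.9923652 now; the firm offers that and keeps 83.0076348.

36.99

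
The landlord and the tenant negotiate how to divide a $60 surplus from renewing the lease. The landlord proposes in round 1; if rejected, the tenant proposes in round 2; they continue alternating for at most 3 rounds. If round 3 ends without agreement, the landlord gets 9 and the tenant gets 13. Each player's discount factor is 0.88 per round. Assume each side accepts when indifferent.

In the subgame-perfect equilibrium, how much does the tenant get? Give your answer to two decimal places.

16.40

By backward induction:
Round 3 (the landlord proposes): the tenant gets 13 if talks fail, so the landlord offers 13 and keeps 47.
Round 2 (the tenant proposes): the landlord can get 47 next round, worth 0.88 × 47 = 41.36 now. The tenant offers 41.36 and keeps 60 − 41.36 = 18.64.
Round 1 (the landlord proposes): the tenant can get 18.64 next round, worth 0.88 × 18.64 = 16.4032 now; the landlord offers that and keeps 43.5968.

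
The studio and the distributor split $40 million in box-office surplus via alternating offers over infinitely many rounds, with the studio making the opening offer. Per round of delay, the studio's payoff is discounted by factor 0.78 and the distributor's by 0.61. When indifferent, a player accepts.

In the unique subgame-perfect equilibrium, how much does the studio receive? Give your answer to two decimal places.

29.76

When the studio proposes, the distributor accepts any offer worth at least 0.61 times what the distributor would get by proposing next round; and vice versa.
This gives x = 40 − 0.61y and y = 40 − 0.78x, where x and y are each side's share when it proposes.
Hence (1 − 0.61·0.78)x = 40(1 − 0.61), i.e. 0.5242·x = 15.6.
x ≈ 29.7596; the distributor's share is 40 − x ≈ 10.2404.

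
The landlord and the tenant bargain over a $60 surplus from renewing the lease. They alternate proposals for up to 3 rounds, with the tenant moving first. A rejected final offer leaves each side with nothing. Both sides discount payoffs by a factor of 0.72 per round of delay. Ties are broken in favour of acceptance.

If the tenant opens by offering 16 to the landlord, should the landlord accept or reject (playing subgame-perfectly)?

Round 3 (the tenant proposes): the landlord will accept anything ≥ 0, so the tenant offers 0 and keeps 60.
Round 2 (the landlord proposes): the tenant can get 60 next round, worth 0.72 × 60 = 43.2 now; the landlord offers that and keeps 16.8.
So by rejecting in round 1, the landlord gets 16.8 next round, worth 0.72 × 16.8 = 12.096 now.
Offer 16 ≥ 12.096, so the landlord accepts.

Accept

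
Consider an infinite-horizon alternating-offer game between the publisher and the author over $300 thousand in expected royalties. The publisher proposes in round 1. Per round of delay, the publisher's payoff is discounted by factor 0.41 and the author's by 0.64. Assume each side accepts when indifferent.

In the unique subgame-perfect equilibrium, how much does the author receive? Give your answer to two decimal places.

153.58

In a stationary SPE each proposer offers the other exactly their discounted continuation value.
If the publisher keeps x when proposing and the author keeps y when proposing, then x = 300 − 0.64y and y = 300 − 0.41x.
Solving: x = 300(1 − 0.64) / (1 − 0.41·0.64) = 108 / 0.7376 ≈ 146.4208.
The author gets 300 − 146.4208 ≈ 153.5792.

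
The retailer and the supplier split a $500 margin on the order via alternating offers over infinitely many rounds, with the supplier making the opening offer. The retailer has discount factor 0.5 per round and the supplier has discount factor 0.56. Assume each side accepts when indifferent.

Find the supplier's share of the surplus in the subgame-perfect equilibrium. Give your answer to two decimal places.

In a stationary SPE each proposer offers the other exactly their discounted continuation value.
If the supplier keeps x when proposing and the retailer keeps y when proposing, then x = 500 − 0.5y and y = 500 − 0.56x.
Solving: x = 500(1 − 0.5) / (1 − 0.56·0.5) = 250 / 0.72 ≈ 347.2222.
The retailer gets 500 − 347.2222 ≈ 152.7778.

347.22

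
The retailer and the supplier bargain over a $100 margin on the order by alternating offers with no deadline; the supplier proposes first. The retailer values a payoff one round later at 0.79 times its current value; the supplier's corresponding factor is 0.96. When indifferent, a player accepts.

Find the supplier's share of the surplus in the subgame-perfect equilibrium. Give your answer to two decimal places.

Let x be the supplier's share when the supplier proposes and y be the retailer's share when the retailer proposes.
The retailer accepts iff offered ≥ 0.79·y, so x = 100 − 0.79y. Symmetrically y = 100 − 0.96x.
Substituting: x = 100 − 0.79(100 − 0.96x), giving x(1 − 0.96·0.79) = 100(1 − 0.79).
So x = 100 × 0.21 / 0.2416 ≈ 86.9205, and the retailer receives 100 − x ≈ 13.0795.

86.92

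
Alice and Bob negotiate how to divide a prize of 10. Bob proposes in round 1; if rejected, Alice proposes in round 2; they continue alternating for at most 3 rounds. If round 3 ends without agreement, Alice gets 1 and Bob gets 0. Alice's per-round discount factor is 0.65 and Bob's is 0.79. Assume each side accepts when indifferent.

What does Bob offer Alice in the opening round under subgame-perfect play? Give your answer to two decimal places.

1.88

Round 3 (Bob proposes): Alice gets 1 if talks fail, so Bob offers 1 and keeps 9.
Round 2 (Alice proposes): Bob can get 9 next round, worth 0.79 × 9 = 7.11 now. Alice offers 7.11 and keeps 10 − 7.11 = 2.89.
Round 1 (Bob proposes): Alice can get 2.89 next round, worth 0.65 × 2.89 = 1.8785 now; Bob offers that and keeps 8.1215.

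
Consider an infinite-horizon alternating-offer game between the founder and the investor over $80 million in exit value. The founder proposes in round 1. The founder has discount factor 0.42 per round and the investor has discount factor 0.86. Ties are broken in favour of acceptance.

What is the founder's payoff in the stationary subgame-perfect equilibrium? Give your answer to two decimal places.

17.53

When the founder proposes, the investor accepts any offer worth at least 0.86 times what the investor would get by proposing next round; and vice versa.
This gives x = 80 − 0.86y and y = 80 − 0.42x, where x and y are each side's share when it proposes.
Hence (1 − 0.86·0.42)x = 80(1 − 0.86), i.e. 0.6388·x = 11.2.
x ≈ 17.5329; the investor's share is 80 − x ≈ 62.4671.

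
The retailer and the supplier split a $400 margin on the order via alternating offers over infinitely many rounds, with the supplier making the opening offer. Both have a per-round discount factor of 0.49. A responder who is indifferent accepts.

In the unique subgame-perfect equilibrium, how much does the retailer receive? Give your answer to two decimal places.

131.54

In a stationary SPE each proposer offers the other exactly their discounted continuation value.
If the supplier keeps x when proposing and the retailer keeps y when proposing, then x = 400 − 0.49y and y = 400 − 0.49x.
Solving: x = 400(1 − 0.49) / (1 − 0.49·0.49) = 204 / 0.7599 ≈ 268.4564.
The retailer gets 400 − 268.4564 ≈ 131.5436.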